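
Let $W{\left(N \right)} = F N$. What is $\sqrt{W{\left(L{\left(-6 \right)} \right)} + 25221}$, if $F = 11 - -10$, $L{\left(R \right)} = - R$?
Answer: $\sqrt{25347} \approx 159.21$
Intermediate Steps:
$F = 21$ ($F = 11 + 10 = 21$)
$W{\left(N \right)} = 21 N$
$\sqrt{W{\left(L{\left(-6 \right)} \right)} + 25221} = \sqrt{21 \left(\left(-1\right) \left(-6\right)\right) + 25221} = \sqrt{21 \cdot 6 + 25221} = \sqrt{126 + 25221} = \sqrt{25347}$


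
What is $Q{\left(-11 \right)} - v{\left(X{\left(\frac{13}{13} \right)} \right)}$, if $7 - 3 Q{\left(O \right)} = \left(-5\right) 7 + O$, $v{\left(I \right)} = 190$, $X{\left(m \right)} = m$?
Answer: $- \frac{517}{3} \approx -172.33$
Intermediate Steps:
$Q{\left(O \right)} = 14 - \frac{O}{3}$ ($Q{\left(O \right)} = \frac{7}{3} - \frac{\left(-5\right) 7 + O}{3} = \frac{7}{3} - \frac{-35 + O}{3} = \frac{7}{3} - \left(- \frac{35}{3} + \frac{O}{3}\right) = 14 - \frac{O}{3}$)
$Q{\left(-11 \right)} - v{\left(X{\left(\frac{13}{13} \right)} \right)} = \left(14 - - \frac{11}{3}\right) - 190 = \left(14 + \frac{11}{3}\right) - 190 = \frac{53}{3} - 190 = - \frac{517}{3}$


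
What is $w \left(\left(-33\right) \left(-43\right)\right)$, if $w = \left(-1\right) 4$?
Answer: $-5676$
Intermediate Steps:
$w = -4$
$w \left(\left(-33\right) \left(-43\right)\right) = - 4 \left(\left(-33\right) \left(-43\right)\right) = \left(-4\right) 1419 = -5676$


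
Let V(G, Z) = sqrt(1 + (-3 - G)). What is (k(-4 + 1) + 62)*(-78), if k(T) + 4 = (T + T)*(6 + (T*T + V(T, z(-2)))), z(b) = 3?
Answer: 2964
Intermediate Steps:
V(G, Z) = sqrt(-2 - G)
k(T) = -4 + 2*T*(6 + T**2 + sqrt(-2 - T)) (k(T) = -4 + (T + T)*(6 + (T*T + sqrt(-2 - T))) = -4 + (2*T)*(6 + (T**2 + sqrt(-2 - T))) = -4 + (2*T)*(6 + T**2 + sqrt(-2 - T)) = -4 + 2*T*(6 + T**2 + sqrt(-2 - T)))
(k(-4 + 1) + 62)*(-78) = ((-4 + 2*(-4 + 1)**3 + 12*(-4 + 1) + 2*(-4 + 1)*sqrt(-2 - (-4 + 1))) + 62)*(-78) = ((-4 + 2*(-3)**3 + 12*(-3) + 2*(-3)*sqrt(-2 - 1*(-3))) + 62)*(-78) = ((-4 + 2*(-27) - 36 + 2*(-3)*sqrt(-2 + 3)) + 62)*(-78) = ((-4 - 54 - 36 + 2*(-3)*sqrt(1)) + 62)*(-78) = ((-4 - 54 - 36 + 2*(-3)*1) + 62)*(-78) = ((-4 - 54 - 36 - 6) + 62)*(-78) = (-100 + 62)*(-78) = -38*(-78) = 2964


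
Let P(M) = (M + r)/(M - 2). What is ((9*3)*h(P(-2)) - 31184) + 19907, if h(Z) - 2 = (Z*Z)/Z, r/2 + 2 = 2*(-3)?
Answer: -22203/2 ≈ -11102.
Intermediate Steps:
r = -16 (r = -4 + 2*(2*(-3)) = -4 + 2*(-6) = -4 - 12 = -16)
P(M) = (-16 + M)/(-2 + M) (P(M) = (M - 16)/(M - 2) = (-16 + M)/(-2 + M))
h(Z) = 2 + Z (h(Z) = 2 + (Z*Z)/Z = 2 + Z²/Z = 2 + Z)
((9*3)*h(P(-2)) - 31184) + 19907 = ((9*3)*(2 + (-16 - 2)/(-2 - 2)) - 31184) + 19907 = (27*(2 - 18/(-4)) - 31184) + 19907 = (27*(2 - ¼*(-18)) - 31184) + 19907 = (27*(2 + 9/2) - 31184) + 19907 = (27*(13/2) - 31184) + 19907 = (351/2 - 31184) + 19907 = -62017/2 + 19907 = -22203/2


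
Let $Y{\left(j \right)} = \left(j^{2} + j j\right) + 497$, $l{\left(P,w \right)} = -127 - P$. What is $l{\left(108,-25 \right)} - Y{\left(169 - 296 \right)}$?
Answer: $-32990$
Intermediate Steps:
$Y{\left(j \right)} = 497 + 2 j^{2}$ ($Y{\left(j \right)} = \left(j^{2} + j^{2}\right) + 497 = 2 j^{2} + 497 = 497 + 2 j^{2}$)
$l{\left(108,-25 \right)} - Y{\left(169 - 296 \right)} = \left(-127 - 108\right) - \left(497 + 2 \left(169 - 296\right)^{2}\right) = \left(-127 - 108\right) - \left(497 + 2 \left(-127\right)^{2}\right) = -235 - \left(497 + 2 \cdot 16129\right) = -235 - \left(497 + 32258\right) = -235 - 32755 = -32990$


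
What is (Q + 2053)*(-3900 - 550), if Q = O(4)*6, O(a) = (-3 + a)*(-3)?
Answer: -9055750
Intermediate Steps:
O(a) = 9 - 3*a
Q = -18 (Q = (9 - 3*4)*6 = (9 - 12)*6 = -3*6 = -18)
(Q + 2053)*(-3900 - 550) = (-18 + 2053)*(-3900 - 550) = 2035*(-4450) = -9055750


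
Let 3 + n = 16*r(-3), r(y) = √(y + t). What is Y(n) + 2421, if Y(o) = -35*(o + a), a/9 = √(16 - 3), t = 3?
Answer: 2526 - 315*√13 ≈ 1390.3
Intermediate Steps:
a = 9*√13 (a = 9*√(16 - 3) = 9*√13 ≈ 32.450)
r(y) = √(3 + y) (r(y) = √(y + 3) = √(3 + y))
n = -3 (n = -3 + 16*√(3 - 3) = -3 + 16*√0 = -3 + 16*0 = -3 + 0 = -3)
Y(o) = -315*√13 - 35*o (Y(o) = -35*(o + 9*√13) = -315*√13 - 35*o)
Y(n) + 2421 = (-315*√13 - 35*(-3)) + 2421 = (-315*√13 + 105) + 2421 = (105 - 315*√13) + 2421 = 2526 - 315*√13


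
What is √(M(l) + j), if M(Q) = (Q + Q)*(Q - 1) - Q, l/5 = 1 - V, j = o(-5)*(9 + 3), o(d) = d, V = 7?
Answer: √1830 ≈ 42.779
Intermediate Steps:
j = -60 (j = -5*(9 + 3) = -5*12 = -60)
l = -30 (l = 5*(1 - 1*7) = 5*(1 - 7) = 5*(-6) = -30)
M(Q) = -Q + 2*Q*(-1 + Q) (M(Q) = (2*Q)*(-1 + Q) - Q = 2*Q*(-1 + Q) - Q = -Q + 2*Q*(-1 + Q))
√(M(l) + j) = √(-30*(-3 + 2*(-30)) - 60) = √(-30*(-3 - 60) - 60) = √(-30*(-63) - 60) = √(1890 - 60) = √1830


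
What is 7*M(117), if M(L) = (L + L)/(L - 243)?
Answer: -13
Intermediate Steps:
M(L) = 2*L/(-243 + L) (M(L) = (2*L)/(-243 + L) = 2*L/(-243 + L))
7*M(117) = 7*(2*117/(-243 + 117)) = 7*(2*117/(-126)) = 7*(2*117*(-1/126)) = 7*(-13/7) = -13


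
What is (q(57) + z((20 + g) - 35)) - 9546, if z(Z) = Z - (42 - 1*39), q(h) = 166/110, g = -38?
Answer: -528027/55 ≈ -9600.5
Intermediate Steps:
q(h) = 83/55 (q(h) = 166*(1/110) = 83/55)
z(Z) = -3 + Z (z(Z) = Z - (42 - 39) = Z - 1*3 = Z - 3 = -3 + Z)
(q(57) + z((20 + g) - 35)) - 9546 = (83/55 + (-3 + ((20 - 38) - 35))) - 9546 = (83/55 + (-3 + (-18 - 35))) - 9546 = (83/55 + (-3 - 53)) - 9546 = (83/55 - 56) - 9546 = -2997/55 - 9546 = -528027/55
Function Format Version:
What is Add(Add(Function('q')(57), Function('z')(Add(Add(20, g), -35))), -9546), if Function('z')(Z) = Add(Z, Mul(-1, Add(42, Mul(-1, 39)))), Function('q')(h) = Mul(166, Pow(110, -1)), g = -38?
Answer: Rational(-528027, 55) ≈ -9600.5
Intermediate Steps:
Function('q')(h) = Rational(83, 55) (Function('q')(h) = Mul(166, Rational(1, 110)) = Rational(83, 55))
Function('z')(Z) = Add(-3, Z) (Function('z')(Z) = Add(Z, Mul(-1, Add(42, -39))) = Add(Z, Mul(-1, 3)) = Add(Z, -3) = Add(-3, Z))
Add(Add(Function('q')(57), Function('z')(Add(Add(20, g), -35))), -9546) = Add(Add(Rational(83, 55), Add(-3, Add(Add(20, -38), -35))), -9546) = Add(Add(Rational(83, 55), Add(-3, Add(-18, -35))), -9546) = Add(Add(Rational(83, 55), Add(-3, -53)), -9546) = Add(Add(Rational(83, 55), -56), -9546) = Add(Rational(-2997, 55), -9546) = Rational(-528027, 55)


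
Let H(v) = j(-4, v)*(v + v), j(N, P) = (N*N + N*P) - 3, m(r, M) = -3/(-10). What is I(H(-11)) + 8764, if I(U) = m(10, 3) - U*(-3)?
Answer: 50023/10 ≈ 5002.3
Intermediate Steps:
m(r, M) = 3/10 (m(r, M) = -3*(-⅒) = 3/10)
j(N, P) = -3 + N² + N*P (j(N, P) = (N² + N*P) - 3 = -3 + N² + N*P)
H(v) = 2*v*(13 - 4*v) (H(v) = (-3 + (-4)² - 4*v)*(v + v) = (-3 + 16 - 4*v)*(2*v) = (13 - 4*v)*(2*v) = 2*v*(13 - 4*v))
I(U) = 3/10 + 3*U (I(U) = 3/10 - U*(-3) = 3/10 - (-3)*U = 3/10 + 3*U)
I(H(-11)) + 8764 = (3/10 + 3*(2*(-11)*(13 - 4*(-11)))) + 8764 = (3/10 + 3*(2*(-11)*(13 + 44))) + 8764 = (3/10 + 3*(2*(-11)*57)) + 8764 = (3/10 + 3*(-1254)) + 8764 = (3/10 - 3762) + 8764 = -37617/10 + 8764 = 50023/10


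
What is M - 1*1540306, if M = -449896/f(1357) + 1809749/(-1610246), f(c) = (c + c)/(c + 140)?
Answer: -3907976744439301/2185103822 ≈ -1.7885e+6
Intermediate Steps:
f(c) = 2*c/(140 + c) (f(c) = (2*c)/(140 + c) = 2*c/(140 + c))
M = -542248216789769/2185103822 (M = -449896/(2*1357/(140 + 1357)) + 1809749/(-1610246) = -449896/(2*1357/1497) + 1809749*(-1/1610246) = -449896/(2*1357*(1/1497)) - 1809749/1610246 = -449896/2714/1497 - 1809749/1610246 = -449896*1497/2714 - 1809749/1610246 = -336747156/1357 - 1809749/1610246 = -542248216789769/2185103822 ≈ -2.4816e+5)
M - 1*1540306 = -542248216789769/2185103822 - 1*1540306 = -542248216789769/2185103822 - 1540306 = -3907976744439301/2185103822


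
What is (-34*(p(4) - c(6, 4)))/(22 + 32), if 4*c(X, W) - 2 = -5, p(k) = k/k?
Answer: -119/108 ≈ -1.1019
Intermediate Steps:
p(k) = 1
c(X, W) = -3/4 (c(X, W) = 1/2 + (1/4)*(-5) = 1/2 - 5/4 = -3/4)
(-34*(p(4) - c(6, 4)))/(22 + 32) = (-34*(1 - 1*(-3/4)))/(22 + 32) = -34*(1 + 3/4)/54 = -34*7/4*(1/54) = -119/2*1/54 = -119/108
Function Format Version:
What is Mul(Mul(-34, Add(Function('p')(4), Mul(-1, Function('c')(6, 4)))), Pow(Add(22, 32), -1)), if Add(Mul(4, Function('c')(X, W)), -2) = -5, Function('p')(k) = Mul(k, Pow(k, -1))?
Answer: Rational(-119, 108) ≈ -1.1019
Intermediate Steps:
Function('p')(k) = 1
Function('c')(X, W) = Rational(-3, 4) (Function('c')(X, W) = Add(Rational(1, 2), Mul(Rational(1, 4), -5)) = Add(Rational(1, 2), Rational(-5, 4)) = Rational(-3, 4))
Mul(Mul(-34, Add(Function('p')(4), Mul(-1, Function('c')(6, 4)))), Pow(Add(22, 32), -1)) = Mul(Mul(-34, Add(1, Mul(-1, Rational(-3, 4)))), Pow(Add(22, 32), -1)) = Mul(Mul(-34, Add(1, Rational(3, 4))), Pow(54, -1)) = Mul(Mul(-34, Rational(7, 4)), Rational(1, 54)) = Mul(Rational(-119, 2), Rational(1, 54)) = Rational(-119, 108)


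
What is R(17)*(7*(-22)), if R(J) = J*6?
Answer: -15708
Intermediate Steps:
R(J) = 6*J
R(17)*(7*(-22)) = (6*17)*(7*(-22)) = 102*(-154) = -15708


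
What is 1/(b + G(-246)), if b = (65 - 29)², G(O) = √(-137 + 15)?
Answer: 648/839869 - I*√122/1679738 ≈ 0.00077155 - 6.5756e-6*I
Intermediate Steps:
G(O) = I*√122 (G(O) = √(-122) = I*√122)
b = 1296 (b = 36² = 1296)
1/(b + G(-246)) = 1/(1296 + I*√122)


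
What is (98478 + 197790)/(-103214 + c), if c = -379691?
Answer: -296268/482905 ≈ -0.61351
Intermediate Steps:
(98478 + 197790)/(-103214 + c) = (98478 + 197790)/(-103214 - 379691) = 296268/(-482905) = 296268*(-1/482905) = -296268/482905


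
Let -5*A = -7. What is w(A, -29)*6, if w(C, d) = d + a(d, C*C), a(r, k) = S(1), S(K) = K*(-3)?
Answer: -192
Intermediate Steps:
A = 7/5 (A = -1/5*(-7) = 7/5 ≈ 1.4000)
S(K) = -3*K
a(r, k) = -3 (a(r, k) = -3*1 = -3)
w(C, d) = -3 + d (w(C, d) = d - 3 = -3 + d)
w(A, -29)*6 = (-3 - 29)*6 = -32*6 = -192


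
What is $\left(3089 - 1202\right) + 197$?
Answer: $2084$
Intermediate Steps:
$\left(3089 - 1202\right) + 197 = 1887 + 197 = 2084$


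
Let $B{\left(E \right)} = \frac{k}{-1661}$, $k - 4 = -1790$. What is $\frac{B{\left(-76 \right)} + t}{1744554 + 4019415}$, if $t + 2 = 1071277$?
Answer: $\frac{1779389561}{9573952509} \approx 0.18586$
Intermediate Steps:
$k = -1786$ ($k = 4 - 1790 = -1786$)
$t = 1071275$ ($t = -2 + 1071277 = 1071275$)
$B{\left(E \right)} = \frac{1786}{1661}$ ($B{\left(E \right)} = - \frac{1786}{-1661} = \left(-1786\right) \left(- \frac{1}{1661}\right) = \frac{1786}{1661}$)
$\frac{B{\left(-76 \right)} + t}{1744554 + 4019415} = \frac{\frac{1786}{1661} + 1071275}{1744554 + 4019415} = \frac{1779389561}{1661 \cdot 5763969} = \frac{1779389561}{1661} \cdot \frac{1}{5763969} = \frac{1779389561}{9573952509}$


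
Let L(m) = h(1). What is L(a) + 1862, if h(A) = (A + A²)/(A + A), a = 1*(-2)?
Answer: 1863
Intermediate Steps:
a = -2
h(A) = (A + A²)/(2*A) (h(A) = (A + A²)/((2*A)) = (A + A²)*(1/(2*A)) = (A + A²)/(2*A))
L(m) = 1 (L(m) = ½ + (½)*1 = ½ + ½ = 1)
L(a) + 1862 = 1 + 1862 = 1863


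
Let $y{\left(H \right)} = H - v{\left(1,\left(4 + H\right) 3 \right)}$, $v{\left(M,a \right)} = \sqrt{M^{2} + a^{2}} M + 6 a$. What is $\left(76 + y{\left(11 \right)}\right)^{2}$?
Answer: $\left(183 + \sqrt{2026}\right)^{2} \approx 51989.0$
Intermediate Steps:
$v{\left(M,a \right)} = 6 a + M \sqrt{M^{2} + a^{2}}$ ($v{\left(M,a \right)} = M \sqrt{M^{2} + a^{2}} + 6 a = 6 a + M \sqrt{M^{2} + a^{2}}$)
$y{\left(H \right)} = -72 - \sqrt{1 + \left(12 + 3 H\right)^{2}} - 17 H$ ($y{\left(H \right)} = H - \left(6 \left(4 + H\right) 3 + 1 \sqrt{1^{2} + \left(\left(4 + H\right) 3\right)^{2}}\right) = H - \left(6 \left(12 + 3 H\right) + 1 \sqrt{1 + \left(12 + 3 H\right)^{2}}\right) = H - \left(\left(72 + 18 H\right) + \sqrt{1 + \left(12 + 3 H\right)^{2}}\right) = H - \left(72 + \sqrt{1 + \left(12 + 3 H\right)^{2}} + 18 H\right) = -72 - \sqrt{1 + \left(12 + 3 H\right)^{2}} - 17 H$)
$\left(76 + y{\left(11 \right)}\right)^{2} = \left(76 - \left(259 + \sqrt{1 + 9 \left(4 + 11\right)^{2}}\right)\right)^{2} = \left(76 - \left(259 + \sqrt{1 + 9 \cdot 15^{2}}\right)\right)^{2} = \left(76 - \left(259 + \sqrt{1 + 9 \cdot 225}\right)\right)^{2} = \left(76 - \left(259 + \sqrt{1 + 2025}\right)\right)^{2} = \left(76 - \left(259 + \sqrt{2026}\right)\right)^{2} = \left(-183 - \sqrt{2026}\right)^{2}$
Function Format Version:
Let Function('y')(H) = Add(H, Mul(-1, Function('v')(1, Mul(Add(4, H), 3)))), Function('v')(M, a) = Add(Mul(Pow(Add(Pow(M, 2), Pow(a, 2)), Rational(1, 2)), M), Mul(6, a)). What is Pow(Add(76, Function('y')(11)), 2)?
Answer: Pow(Add(183, Pow(2026, Rational(1, 2))), 2) ≈ 51989.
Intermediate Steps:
Function('v')(M, a) = Add(Mul(6, a), Mul(M, Pow(Add(Pow(M, 2), Pow(a, 2)), Rational(1, 2)))) (Function('v')(M, a) = Add(Mul(M, Pow(Add(Pow(M, 2), Pow(a, 2)), Rational(1, 2))), Mul(6, a)) = Add(Mul(6, a), Mul(M, Pow(Add(Pow(M, 2), Pow(a, 2)), Rational(1, 2)))))
Function('y')(H) = Add(-72, Mul(-1, Pow(Add(1, Pow(Add(12, Mul(3, H)), 2)), Rational(1, 2))), Mul(-17, H)) (Function('y')(H) = Add(H, Mul(-1, Add(Mul(6, Mul(Add(4, H), 3)), Mul(1, Pow(Add(Pow(1, 2), Pow(Mul(Add(4, H), 3), 2)), Rational(1, 2)))))) = Add(H, Mul(-1, Add(Mul(6, Add(12, Mul(3, H))), Mul(1, Pow(Add(1, Pow(Add(12, Mul(3, H)), 2)), Rational(1, 2)))))) = Add(H, Mul(-1, Add(Add(72, Mul(18, H)), Pow(Add(1, Pow(Add(12, Mul(3, H)), 2)), Rational(1, 2))))) = Add(H, Mul(-1, Add(72, Pow(Add(1, Pow(Add(12, Mul(3, H)), 2)), Rational(1, 2)), Mul(18, H)))) = Add(H, Add(-72, Mul(-1, Pow(Add(1, Pow(Add(12, Mul(3, H)), 2)), Rational(1, 2))), Mul(-18, H))) = Add(-72, Mul(-1, Pow(Add(1, Pow(Add(12, Mul(3, H)), 2)), Rational(1, 2))), Mul(-17, H)))
Pow(Add(76, Function('y')(11)), 2) = Pow(Add(76, Add(-72, Mul(-1, Pow(Add(1, Mul(9, Pow(Add(4, 11), 2))), Rational(1, 2))), Mul(-17, 11))), 2) = Pow(Add(76, Add(-72, Mul(-1, Pow(Add(1, Mul(9, Pow(15, 2))), Rational(1, 2))), -187)), 2) = Pow(Add(76, Add(-72, Mul(-1, Pow(Add(1, Mul(9, 225)), Rational(1, 2))), -187)), 2) = Pow(Add(76, Add(-72, Mul(-1, Pow(Add(1, 2025), Rational(1, 2))), -187)), 2) = Pow(Add(76, Add(-72, Mul(-1, Pow(2026, Rational(1, 2))), -187)), 2) = Pow(Add(76, Add(-259, Mul(-1, Pow(2026, Rational(1, 2))))), 2) = Pow(Add(-183, Mul(-1, Pow(2026, Rational(1, 2)))), 2)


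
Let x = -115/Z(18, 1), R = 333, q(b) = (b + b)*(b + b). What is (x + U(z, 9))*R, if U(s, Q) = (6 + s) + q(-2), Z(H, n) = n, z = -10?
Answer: -34299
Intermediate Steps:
q(b) = 4*b² (q(b) = (2*b)*(2*b) = 4*b²)
x = -115 (x = -115/1 = -115*1 = -115)
U(s, Q) = 22 + s (U(s, Q) = (6 + s) + 4*(-2)² = (6 + s) + 4*4 = (6 + s) + 16 = 22 + s)
(x + U(z, 9))*R = (-115 + (22 - 10))*333 = (-115 + 12)*333 = -103*333 = -34299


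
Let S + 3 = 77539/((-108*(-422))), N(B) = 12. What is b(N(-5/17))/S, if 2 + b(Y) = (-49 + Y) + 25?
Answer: 638064/59189 ≈ 10.780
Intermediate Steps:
b(Y) = -26 + Y (b(Y) = -2 + ((-49 + Y) + 25) = -2 + (-24 + Y) = -26 + Y)
S = -59189/45576 (S = -3 + 77539/((-108*(-422))) = -3 + 77539/45576 = -59189/45576 ≈ -1.2987)
b(N(-5/17))/S = (-26 + 12)/(-59189/45576) = -14*(-45576/59189) = 638064/59189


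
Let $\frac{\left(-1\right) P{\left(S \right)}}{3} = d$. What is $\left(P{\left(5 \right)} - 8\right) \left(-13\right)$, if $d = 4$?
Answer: $260$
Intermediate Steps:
$P{\left(S \right)} = -12$ ($P{\left(S \right)} = \left(-3\right) 4 = -12$)
$\left(P{\left(5 \right)} - 8\right) \left(-13\right) = \left(-12 - 8\right) \left(-13\right) = \left(-20\right) \left(-13\right) = 260$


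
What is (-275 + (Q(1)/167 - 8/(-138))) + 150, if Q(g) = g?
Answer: -1439638/11523 ≈ -124.94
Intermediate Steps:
(-275 + (Q(1)/167 - 8/(-138))) + 150 = (-275 + (1/167 - 8/(-138))) + 150 = (-275 + (1*(1/167) - 8*(-1/138))) + 150 = (-275 + (1/167 + 4/69)) + 150 = (-275 + 737/11523) + 150 = -3168088/11523 + 150 = -1439638/11523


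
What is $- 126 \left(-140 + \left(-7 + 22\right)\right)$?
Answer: $15750$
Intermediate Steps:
$- 126 \left(-140 + \left(-7 + 22\right)\right) = - 126 \left(-140 + 15\right) = \left(-126\right) \left(-125\right) = 15750$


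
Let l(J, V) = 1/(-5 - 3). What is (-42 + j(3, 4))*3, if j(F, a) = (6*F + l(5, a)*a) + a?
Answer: -123/2 ≈ -61.500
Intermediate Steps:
l(J, V) = -⅛ (l(J, V) = 1/(-8) = -⅛)
j(F, a) = 6*F + 7*a/8 (j(F, a) = (6*F - a/8) + a = 6*F + 7*a/8)
(-42 + j(3, 4))*3 = (-42 + (6*3 + (7/8)*4))*3 = (-42 + (18 + 7/2))*3 = (-42 + 43/2)*3 = -41/2*3 = -123/2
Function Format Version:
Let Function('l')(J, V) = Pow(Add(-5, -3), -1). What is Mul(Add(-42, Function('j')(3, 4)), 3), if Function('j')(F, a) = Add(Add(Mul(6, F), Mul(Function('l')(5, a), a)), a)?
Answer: Rational(-123, 2) ≈ -61.500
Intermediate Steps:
Function('l')(J, V) = Rational(-1, 8) (Function('l')(J, V) = Pow(-8, -1) = Rational(-1, 8))
Function('j')(F, a) = Add(Mul(6, F), Mul(Rational(7, 8), a)) (Function('j')(F, a) = Add(Add(Mul(6, F), Mul(Rational(-1, 8), a)), a) = Add(Mul(6, F), Mul(Rational(7, 8), a)))
Mul(Add(-42, Function('j')(3, 4)), 3) = Mul(Add(-42, Add(Mul(6, 3), Mul(Rational(7, 8), 4))), 3) = Mul(Add(-42, Add(18, Rational(7, 2))), 3) = Mul(Add(-42, Rational(43, 2)), 3) = Mul(Rational(-41, 2), 3) = Rational(-123, 2)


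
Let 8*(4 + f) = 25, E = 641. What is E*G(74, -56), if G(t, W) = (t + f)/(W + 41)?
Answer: -24999/8 ≈ -3124.9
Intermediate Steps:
f = -7/8 (f = -4 + (⅛)*25 = -4 + 25/8 = -7/8 ≈ -0.87500)
G(t, W) = (-7/8 + t)/(41 + W) (G(t, W) = (t - 7/8)/(W + 41) = (-7/8 + t)/(41 + W))
E*G(74, -56) = 641*((-7/8 + 74)/(41 - 56)) = 641*((585/8)/(-15)) = 641*(-1/15*585/8) = 641*(-39/8) = -24999/8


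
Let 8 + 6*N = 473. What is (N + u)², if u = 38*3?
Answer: 146689/4 ≈ 36672.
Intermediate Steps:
N = 155/2 (N = -4/3 + (⅙)*473 = -4/3 + 473/6 = 155/2 ≈ 77.500)
u = 114
(N + u)² = (155/2 + 114)² = (383/2)² = 146689/4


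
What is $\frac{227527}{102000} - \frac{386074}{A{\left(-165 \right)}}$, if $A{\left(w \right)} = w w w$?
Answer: $\frac{2830558061}{1221858000} \approx 2.3166$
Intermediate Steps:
$A{\left(w \right)} = w^{3}$ ($A{\left(w \right)} = w^{2} w = w^{3}$)
$\frac{227527}{102000} - \frac{386074}{A{\left(-165 \right)}} = \frac{227527}{102000} - \frac{386074}{\left(-165\right)^{3}} = 227527 \cdot \frac{1}{102000} - \frac{386074}{-4492125} = \frac{227527}{102000} - - \frac{386074}{4492125} = \frac{227527}{102000} + \frac{386074}{4492125} = \frac{2830558061}{1221858000}$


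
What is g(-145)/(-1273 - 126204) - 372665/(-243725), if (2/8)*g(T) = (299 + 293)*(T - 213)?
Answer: 50824524521/6213866365 ≈ 8.1792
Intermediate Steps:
g(T) = -504384 + 2368*T (g(T) = 4*((299 + 293)*(T - 213)) = 4*(592*(-213 + T)) = 4*(-126096 + 592*T) = -504384 + 2368*T)
g(-145)/(-1273 - 126204) - 372665/(-243725) = (-504384 + 2368*(-145))/(-1273 - 126204) - 372665/(-243725) = (-504384 - 343360)/(-127477) - 372665*(-1/243725) = -847744*(-1/127477) + 74533/48745 = 847744/127477 + 74533/48745 = 50824524521/6213866365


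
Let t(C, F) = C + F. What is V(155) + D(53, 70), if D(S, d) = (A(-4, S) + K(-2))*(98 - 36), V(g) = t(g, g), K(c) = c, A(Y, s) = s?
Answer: 3472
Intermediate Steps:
V(g) = 2*g (V(g) = g + g = 2*g)
D(S, d) = -124 + 62*S (D(S, d) = (S - 2)*(98 - 36) = (-2 + S)*62 = -124 + 62*S)
V(155) + D(53, 70) = 2*155 + (-124 + 62*53) = 310 + (-124 + 3286) = 310 + 3162 = 3472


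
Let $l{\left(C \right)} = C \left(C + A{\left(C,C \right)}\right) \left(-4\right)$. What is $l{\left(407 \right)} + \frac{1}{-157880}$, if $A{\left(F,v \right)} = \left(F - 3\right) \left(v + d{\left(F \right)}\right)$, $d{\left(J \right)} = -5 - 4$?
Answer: $- \frac{41432759739361}{157880} \approx -2.6243 \cdot 10^{8}$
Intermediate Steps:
$d{\left(J \right)} = -9$
$A{\left(F,v \right)} = \left(-9 + v\right) \left(-3 + F\right)$ ($A{\left(F,v \right)} = \left(F - 3\right) \left(v - 9\right) = \left(-3 + F\right) \left(-9 + v\right) = \left(-9 + v\right) \left(-3 + F\right)$)
$l{\left(C \right)} = C \left(-108 - 4 C^{2} + 44 C\right)$ ($l{\left(C \right)} = C \left(C + \left(27 - 9 C - 3 C + C C\right)\right) \left(-4\right) = C \left(C + \left(27 - 9 C - 3 C + C^{2}\right)\right) \left(-4\right) = C \left(C + \left(27 + C^{2} - 12 C\right)\right) \left(-4\right) = C \left(27 + C^{2} - 11 C\right) \left(-4\right) = C \left(-108 - 4 C^{2} + 44 C\right)$)
$l{\left(407 \right)} + \frac{1}{-157880} = 4 \cdot 407 \left(-27 - 407^{2} + 11 \cdot 407\right) + \frac{1}{-157880} = 4 \cdot 407 \left(-27 - 165649 + 4477\right) - \frac{1}{157880} = 4 \cdot 407 \left(-161199\right) - \frac{1}{157880} = -262431972 - \frac{1}{157880} = - \frac{41432759739361}{157880}$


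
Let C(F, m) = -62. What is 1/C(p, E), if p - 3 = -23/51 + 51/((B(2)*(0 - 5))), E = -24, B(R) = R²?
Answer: -1/62 ≈ -0.016129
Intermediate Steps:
p = -1/1020 (p = 3 + (-23/51 + 51/((2²*(0 - 5)))) = 3 + (-23*1/51 + 51/((4*(-5)))) = 3 + (-23/51 + 51/(-20)) = 3 + (-23/51 + 51*(-1/20)) = 3 + (-23/51 - 51/20) = 3 - 3061/1020 = -1/1020 ≈ -0.00098039)
1/C(p, E) = 1/(-62) = -1/62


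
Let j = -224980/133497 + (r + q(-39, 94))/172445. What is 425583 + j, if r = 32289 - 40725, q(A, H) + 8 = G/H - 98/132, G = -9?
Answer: 55661353849485649/130789013355 ≈ 4.2558e+5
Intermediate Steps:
q(A, H) = -577/66 - 9/H (q(A, H) = -8 + (-9/H - 98/132) = -8 + (-9/H - 98*1/132) = -8 + (-9/H - 49/66) = -8 + (-49/66 - 9/H) = -577/66 - 9/H)
r = -8436
j = -226821175316/130789013355 (j = -224980/133497 + (-8436 + (-577/66 - 9/94))/172445 = -224980*1/133497 + (-8436 + (-577/66 - 9*1/94))*(1/172445) = -32140/19071 + (-8436 + (-577/66 - 9/94))*(1/172445) = -32140/19071 + (-8436 - 13708/1551)*(1/172445) = -32140/19071 - 13097944/1551*1/172445 = -32140/19071 - 13097944/267462195 = -226821175316/130789013355 ≈ -1.7343)
425583 + j = 425583 - 226821175316/130789013355 = 55661353849485649/130789013355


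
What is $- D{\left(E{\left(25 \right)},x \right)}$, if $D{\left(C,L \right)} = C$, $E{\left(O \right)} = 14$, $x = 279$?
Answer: $-14$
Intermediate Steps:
$- D{\left(E{\left(25 \right)},x \right)} = \left(-1\right) 14 = -14$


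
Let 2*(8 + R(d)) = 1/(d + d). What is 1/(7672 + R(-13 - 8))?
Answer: 84/643775 ≈ 0.00013048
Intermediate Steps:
R(d) = -8 + 1/(4*d) (R(d) = -8 + 1/(2*(d + d)) = -8 + 1/(2*((2*d))) = -8 + (1/(2*d))/2 = -8 + 1/(4*d))
1/(7672 + R(-13 - 8)) = 1/(7672 + (-8 + 1/(4*(-13 - 8)))) = 1/(7672 + (-8 + (1/4)/(-21))) = 1/(7672 + (-8 + (1/4)*(-1/21))) = 1/(7672 + (-8 - 1/84)) = 1/(7672 - 673/84) = 1/(643775/84) = 84/643775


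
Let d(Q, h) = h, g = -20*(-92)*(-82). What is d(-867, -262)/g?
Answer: 131/75440 ≈ 0.0017365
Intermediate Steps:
g = -150880 (g = 1840*(-82) = -150880)
d(-867, -262)/g = -262/(-150880) = -262*(-1/150880) = 131/75440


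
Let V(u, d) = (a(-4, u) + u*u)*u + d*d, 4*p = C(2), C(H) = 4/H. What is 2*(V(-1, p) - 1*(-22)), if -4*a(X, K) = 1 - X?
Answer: 45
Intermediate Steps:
p = 1/2 (p = (4/2)/4 = (4*(1/2))/4 = (1/4)*2 = 1/2 ≈ 0.50000)
a(X, K) = -1/4 + X/4 (a(X, K) = -(1 - X)/4 = -1/4 + X/4)
V(u, d) = d**2 + u*(-5/4 + u**2) (V(u, d) = ((-1/4 + (1/4)*(-4)) + u*u)*u + d*d = ((-1/4 - 1) + u**2)*u + d**2 = (-5/4 + u**2)*u + d**2 = u*(-5/4 + u**2) + d**2 = d**2 + u*(-5/4 + u**2))
2*(V(-1, p) - 1*(-22)) = 2*(((1/2)**2 + (-1)**3 - 5/4*(-1)) - 1*(-22)) = 2*((1/4 - 1 + 5/4) + 22) = 2*(1/2 + 22) = 2*(45/2) = 45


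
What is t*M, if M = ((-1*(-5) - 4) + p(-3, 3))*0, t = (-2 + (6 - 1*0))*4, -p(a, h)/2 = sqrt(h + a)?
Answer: 0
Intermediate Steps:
p(a, h) = -2*sqrt(a + h) (p(a, h) = -2*sqrt(h + a) = -2*sqrt(a + h))
t = 16 (t = (-2 + (6 + 0))*4 = (-2 + 6)*4 = 4*4 = 16)
M = 0 (M = ((-1*(-5) - 4) - 2*sqrt(-3 + 3))*0 = ((5 - 4) - 2*sqrt(0))*0 = (1 - 2*0)*0 = (1 + 0)*0 = 1*0 = 0)
t*M = 16*0 = 0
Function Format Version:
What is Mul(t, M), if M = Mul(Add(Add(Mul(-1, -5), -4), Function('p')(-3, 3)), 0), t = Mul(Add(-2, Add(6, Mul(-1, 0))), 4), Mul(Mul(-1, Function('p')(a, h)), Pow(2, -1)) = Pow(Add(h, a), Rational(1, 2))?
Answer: 0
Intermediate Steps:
Function('p')(a, h) = Mul(-2, Pow(Add(a, h), Rational(1, 2))) (Function('p')(a, h) = Mul(-2, Pow(Add(h, a), Rational(1, 2))) = Mul(-2, Pow(Add(a, h), Rational(1, 2))))
t = 16 (t = Mul(Add(-2, Add(6, 0)), 4) = Mul(Add(-2, 6), 4) = Mul(4, 4) = 16)
M = 0 (M = Mul(Add(Add(Mul(-1, -5), -4), Mul(-2, Pow(Add(-3, 3), Rational(1, 2)))), 0) = Mul(Add(Add(5, -4), Mul(-2, Pow(0, Rational(1, 2)))), 0) = Mul(Add(1, Mul(-2, 0)), 0) = Mul(Add(1, 0), 0) = Mul(1, 0) = 0)
Mul(t, M) = Mul(16, 0) = 0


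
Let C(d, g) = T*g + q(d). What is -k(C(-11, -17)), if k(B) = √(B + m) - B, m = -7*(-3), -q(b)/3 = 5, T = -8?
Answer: 121 - √142 ≈ 109.08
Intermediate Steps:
q(b) = -15 (q(b) = -3*5 = -15)
m = 21
C(d, g) = -15 - 8*g (C(d, g) = -8*g - 15 = -15 - 8*g)
k(B) = √(21 + B) - B (k(B) = √(B + 21) - B = √(21 + B) - B)
-k(C(-11, -17)) = -(√(21 + (-15 - 8*(-17))) - (-15 - 8*(-17))) = -(√(21 + (-15 + 136)) - (-15 + 136)) = -(√(21 + 121) - 1*121) = -(√142 - 121) = -(-121 + √142) = 121 - √142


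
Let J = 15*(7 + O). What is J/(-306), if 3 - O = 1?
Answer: -15/34 ≈ -0.44118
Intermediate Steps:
O = 2 (O = 3 - 1*1 = 3 - 1 = 2)
J = 135 (J = 15*(7 + 2) = 15*9 = 135)
J/(-306) = 135/(-306) = 135*(-1/306) = -15/34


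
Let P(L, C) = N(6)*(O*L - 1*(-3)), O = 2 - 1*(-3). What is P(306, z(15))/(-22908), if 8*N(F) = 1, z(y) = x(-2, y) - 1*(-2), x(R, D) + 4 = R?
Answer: -511/61088 ≈ -0.0083650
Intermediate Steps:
O = 5 (O = 2 + 3 = 5)
x(R, D) = -4 + R
z(y) = -4 (z(y) = (-4 - 2) - 1*(-2) = -6 + 2 = -4)
N(F) = ⅛ (N(F) = (⅛)*1 = ⅛)
P(L, C) = 3/8 + 5*L/8 (P(L, C) = (5*L - 1*(-3))/8 = (5*L + 3)/8 = (3 + 5*L)/8 = 3/8 + 5*L/8)
P(306, z(15))/(-22908) = (3/8 + (5/8)*306)/(-22908) = (3/8 + 765/4)*(-1/22908) = (1533/8)*(-1/22908) = -511/61088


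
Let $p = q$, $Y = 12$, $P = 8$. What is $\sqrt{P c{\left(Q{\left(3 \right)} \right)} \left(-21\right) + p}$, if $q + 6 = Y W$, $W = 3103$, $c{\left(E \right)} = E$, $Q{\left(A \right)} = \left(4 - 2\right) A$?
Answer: $\sqrt{36222} \approx 190.32$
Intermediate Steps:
$Q{\left(A \right)} = 2 A$
$q = 37230$ ($q = -6 + 12 \cdot 3103 = -6 + 37236 = 37230$)
$p = 37230$
$\sqrt{P c{\left(Q{\left(3 \right)} \right)} \left(-21\right) + p} = \sqrt{8 \cdot 2 \cdot 3 \left(-21\right) + 37230} = \sqrt{8 \cdot 6 \left(-21\right) + 37230} = \sqrt{48 \left(-21\right) + 37230} = \sqrt{-1008 + 37230} = \sqrt{36222}$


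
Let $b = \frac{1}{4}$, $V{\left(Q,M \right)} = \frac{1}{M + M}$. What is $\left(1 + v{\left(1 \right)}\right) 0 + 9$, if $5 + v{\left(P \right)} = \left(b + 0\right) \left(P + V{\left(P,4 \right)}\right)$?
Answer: $9$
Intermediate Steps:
$V{\left(Q,M \right)} = \frac{1}{2 M}$
$b = \frac{1}{4} \approx 0.25$
$v{\left(P \right)} = - \frac{159}{32} + \frac{P}{4}$ ($v{\left(P \right)} = -5 + \left(\frac{1}{4} + 0\right) \left(P + \frac{1}{2 \cdot 4}\right) = -5 + \frac{P + \frac{1}{2} \cdot \frac{1}{4}}{4} = -5 + \frac{P + \frac{1}{8}}{4} = -5 + \frac{\frac{1}{8} + P}{4} = -5 + \left(\frac{1}{32} + \frac{P}{4}\right) = - \frac{159}{32} + \frac{P}{4}$)
$\left(1 + v{\left(1 \right)}\right) 0 + 9 = \left(1 + \left(- \frac{159}{32} + \frac{1}{4} \cdot 1\right)\right) 0 + 9 = \left(1 + \left(- \frac{159}{32} + \frac{1}{4}\right)\right) 0 + 9 = \left(1 - \frac{151}{32}\right) 0 + 9 = \left(- \frac{119}{32}\right) 0 + 9 = 0 + 9 = 9$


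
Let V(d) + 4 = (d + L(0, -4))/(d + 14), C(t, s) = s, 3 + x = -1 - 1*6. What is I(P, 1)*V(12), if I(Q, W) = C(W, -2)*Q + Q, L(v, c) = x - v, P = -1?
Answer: -51/13 ≈ -3.9231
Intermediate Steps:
x = -10 (x = -3 + (-1 - 1*6) = -3 + (-1 - 6) = -3 - 7 = -10)
L(v, c) = -10 - v
V(d) = -4 + (-10 + d)/(14 + d) (V(d) = -4 + (d + (-10 - 1*0))/(d + 14) = -4 + (d + (-10 + 0))/(14 + d) = -4 + (d - 10)/(14 + d) = -4 + (-10 + d)/(14 + d))
I(Q, W) = -Q (I(Q, W) = -2*Q + Q = -Q)
I(P, 1)*V(12) = (-1*(-1))*(3*(-22 - 1*12)/(14 + 12)) = 1*(3*(-22 - 12)/26) = 1*(3*(1/26)*(-34)) = 1*(-51/13) = -51/13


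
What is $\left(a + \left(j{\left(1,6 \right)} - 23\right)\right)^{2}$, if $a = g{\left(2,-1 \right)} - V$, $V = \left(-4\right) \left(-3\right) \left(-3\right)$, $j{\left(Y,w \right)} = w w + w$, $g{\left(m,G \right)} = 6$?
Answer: $3721$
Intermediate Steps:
$j{\left(Y,w \right)} = w + w^{2}$ ($j{\left(Y,w \right)} = w^{2} + w = w + w^{2}$)
$V = -36$ ($V = 12 \left(-3\right) = -36$)
$a = 42$ ($a = 6 - -36 = 6 + 36 = 42$)
$\left(a + \left(j{\left(1,6 \right)} - 23\right)\right)^{2} = \left(42 + \left(6 \left(1 + 6\right) - 23\right)\right)^{2} = \left(42 + \left(6 \cdot 7 - 23\right)\right)^{2} = \left(42 + \left(42 - 23\right)\right)^{2} = \left(42 + 19\right)^{2} = 61^{2} = 3721$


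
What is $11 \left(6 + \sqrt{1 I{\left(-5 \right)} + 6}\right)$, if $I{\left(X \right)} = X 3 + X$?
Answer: $66 + 11 i \sqrt{14} \approx 66.0 + 41.158 i$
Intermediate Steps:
$I{\left(X \right)} = 4 X$ ($I{\left(X \right)} = 3 X + X = 4 X$)
$11 \left(6 + \sqrt{1 I{\left(-5 \right)} + 6}\right) = 11 \left(6 + \sqrt{1 \cdot 4 \left(-5\right) + 6}\right) = 11 \left(6 + \sqrt{1 \left(-20\right) + 6}\right) = 11 \left(6 + \sqrt{-20 + 6}\right) = 11 \left(6 + \sqrt{-14}\right) = 11 \left(6 + i \sqrt{14}\right) = 66 + 11 i \sqrt{14}$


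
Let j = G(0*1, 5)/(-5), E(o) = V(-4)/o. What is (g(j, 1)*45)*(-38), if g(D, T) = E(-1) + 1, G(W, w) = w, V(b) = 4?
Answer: 5130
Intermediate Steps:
E(o) = 4/o
j = -1 (j = 5/(-5) = 5*(-⅕) = -1)
g(D, T) = -3 (g(D, T) = 4/(-1) + 1 = 4*(-1) + 1 = -4 + 1 = -3)
(g(j, 1)*45)*(-38) = -3*45*(-38) = -135*(-38) = 5130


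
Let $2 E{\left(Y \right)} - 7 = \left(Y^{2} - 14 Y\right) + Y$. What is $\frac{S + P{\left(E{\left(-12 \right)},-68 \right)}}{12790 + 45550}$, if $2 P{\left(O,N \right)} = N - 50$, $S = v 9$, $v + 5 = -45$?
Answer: $- \frac{509}{58340} \approx -0.0087247$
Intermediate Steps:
$v = -50$ ($v = -5 - 45 = -50$)
$S = -450$ ($S = \left(-50\right) 9 = -450$)
$E{\left(Y \right)} = \frac{7}{2} + \frac{Y^{2}}{2} - \frac{13 Y}{2}$ ($E{\left(Y \right)} = \frac{7}{2} + \frac{\left(Y^{2} - 14 Y\right) + Y}{2} = \frac{7}{2} + \frac{Y^{2} - 13 Y}{2} = \frac{7}{2} + \left(\frac{Y^{2}}{2} - \frac{13 Y}{2}\right) = \frac{7}{2} + \frac{Y^{2}}{2} - \frac{13 Y}{2}$)
$P{\left(O,N \right)} = -25 + \frac{N}{2}$ ($P{\left(O,N \right)} = \frac{N - 50}{2} = \frac{-50 + N}{2} = -25 + \frac{N}{2}$)
$\frac{S + P{\left(E{\left(-12 \right)},-68 \right)}}{12790 + 45550} = \frac{-450 + \left(-25 + \frac{1}{2} \left(-68\right)\right)}{12790 + 45550} = \frac{-450 - 59}{58340} = \left(-450 - 59\right) \frac{1}{58340} = \left(-509\right) \frac{1}{58340} = - \frac{509}{58340}$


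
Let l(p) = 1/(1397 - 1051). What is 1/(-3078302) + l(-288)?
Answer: 769489/266273123 ≈ 0.0028898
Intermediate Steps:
l(p) = 1/346
1/(-3078302) + l(-288) = 1/(-3078302) + 1/346 = -1/3078302 + 1/346 = 769489/266273123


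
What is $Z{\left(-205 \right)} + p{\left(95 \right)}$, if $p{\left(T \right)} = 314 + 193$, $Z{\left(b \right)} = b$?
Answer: $302$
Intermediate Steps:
$p{\left(T \right)} = 507$
$Z{\left(-205 \right)} + p{\left(95 \right)} = -205 + 507 = 302$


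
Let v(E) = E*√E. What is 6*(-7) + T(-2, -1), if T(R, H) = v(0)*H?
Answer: -42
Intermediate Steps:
v(E) = E^(3/2)
T(R, H) = 0 (T(R, H) = 0^(3/2)*H = 0*H = 0)
6*(-7) + T(-2, -1) = 6*(-7) + 0 = -42 + 0 = -42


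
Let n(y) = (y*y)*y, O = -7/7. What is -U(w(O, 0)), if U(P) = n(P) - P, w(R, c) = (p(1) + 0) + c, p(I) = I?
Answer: 0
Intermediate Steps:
O = -1 (O = -7*⅐ = -1)
n(y) = y³ (n(y) = y²*y = y³)
w(R, c) = 1 + c (w(R, c) = (1 + 0) + c = 1 + c)
U(P) = P³ - P
-U(w(O, 0)) = -((1 + 0)³ - (1 + 0)) = -(1³ - 1*1) = -(1 - 1) = -1*0 = 0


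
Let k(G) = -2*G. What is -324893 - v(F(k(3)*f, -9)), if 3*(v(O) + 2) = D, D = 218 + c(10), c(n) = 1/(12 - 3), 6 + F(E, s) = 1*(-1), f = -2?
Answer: -8774020/27 ≈ -3.2496e+5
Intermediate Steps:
F(E, s) = -7 (F(E, s) = -6 + 1*(-1) = -6 - 1 = -7)
c(n) = ⅑ (c(n) = 1/9 = ⅑)
D = 1963/9 (D = 218 + ⅑ = 1963/9 ≈ 218.11)
v(O) = 1909/27 (v(O) = -2 + (⅓)*(1963/9) = -2 + 1963/27 = 1909/27)
-324893 - v(F(k(3)*f, -9)) = -324893 - 1*1909/27 = -324893 - 1909/27 = -8774020/27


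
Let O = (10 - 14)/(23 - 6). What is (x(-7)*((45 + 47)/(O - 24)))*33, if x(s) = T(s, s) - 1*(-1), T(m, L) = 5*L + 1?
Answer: 425799/103 ≈ 4134.0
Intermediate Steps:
T(m, L) = 1 + 5*L
O = -4/17 ≈ -0.23529
x(s) = 2 + 5*s (x(s) = (1 + 5*s) - 1*(-1) = (1 + 5*s) + 1 = 2 + 5*s)
(x(-7)*((45 + 47)/(O - 24)))*33 = ((2 + 5*(-7))*((45 + 47)/(-4/17 - 24)))*33 = ((2 - 35)*(92/(-412/17)))*33 = -3036*(-17)/412*33 = -33*(-391/103)*33 = (12903/103)*33 = 425799/103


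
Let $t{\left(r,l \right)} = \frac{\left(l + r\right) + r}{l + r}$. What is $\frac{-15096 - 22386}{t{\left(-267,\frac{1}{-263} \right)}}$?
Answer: $- \frac{2632061004}{140443} \approx -18741.0$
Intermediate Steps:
$t{\left(r,l \right)} = \frac{l + 2 r}{l + r}$
$\frac{-15096 - 22386}{t{\left(-267,\frac{1}{-263} \right)}} = \frac{-15096 - 22386}{\frac{1}{\frac{1}{-263} - 267} \left(\frac{1}{-263} + 2 \left(-267\right)\right)} = \frac{-15096 - 22386}{\frac{1}{- \frac{1}{263} - 267} \left(- \frac{1}{263} - 534\right)} = - \frac{37482}{\frac{1}{- \frac{70222}{263}} \left(- \frac{140443}{263}\right)} = - \frac{37482}{\left(- \frac{263}{70222}\right) \left(- \frac{140443}{263}\right)} = - \frac{37482}{\frac{140443}{70222}} = \left(-37482\right) \frac{70222}{140443} = - \frac{2632061004}{140443}$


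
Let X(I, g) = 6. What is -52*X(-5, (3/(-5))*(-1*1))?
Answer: -312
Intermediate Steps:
-52*X(-5, (3/(-5))*(-1*1)) = -52*6 = -312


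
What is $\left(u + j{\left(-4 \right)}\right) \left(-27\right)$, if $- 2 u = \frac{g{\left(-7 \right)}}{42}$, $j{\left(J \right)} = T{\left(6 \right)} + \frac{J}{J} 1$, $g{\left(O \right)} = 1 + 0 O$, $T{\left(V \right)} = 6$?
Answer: $- \frac{5283}{28} \approx -188.68$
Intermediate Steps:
$g{\left(O \right)} = 1$ ($g{\left(O \right)} = 1 + 0 = 1$)
$j{\left(J \right)} = 7$ ($j{\left(J \right)} = 6 + \frac{J}{J} 1 = 6 + 1 \cdot 1 = 6 + 1 = 7$)
$u = - \frac{1}{84}$ ($u = - \frac{1 \cdot \frac{1}{42}}{2} = \left(- \frac{1}{2}\right) \frac{1}{42} = - \frac{1}{84} \approx -0.011905$)
$\left(u + j{\left(-4 \right)}\right) \left(-27\right) = \left(- \frac{1}{84} + 7\right) \left(-27\right) = \frac{587}{84} \left(-27\right) = - \frac{5283}{28}$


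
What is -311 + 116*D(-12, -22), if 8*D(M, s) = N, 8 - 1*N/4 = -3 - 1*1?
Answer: 385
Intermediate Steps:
N = 48 (N = 32 - 4*(-3 - 1*1) = 32 - 4*(-3 - 1) = 32 - 4*(-4) = 32 + 16 = 48)
D(M, s) = 6 (D(M, s) = (⅛)*48 = 6)
-311 + 116*D(-12, -22) = -311 + 116*6 = -311 + 696 = 385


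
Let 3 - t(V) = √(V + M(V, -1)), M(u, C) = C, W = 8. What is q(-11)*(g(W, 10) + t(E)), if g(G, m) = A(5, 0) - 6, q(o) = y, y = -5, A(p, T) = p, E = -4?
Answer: -10 + 5*I*√5 ≈ -10.0 + 11.18*I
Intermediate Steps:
q(o) = -5
g(G, m) = -1 (g(G, m) = 5 - 6 = -1)
t(V) = 3 - √(-1 + V) (t(V) = 3 - √(V - 1) = 3 - √(-1 + V))
q(-11)*(g(W, 10) + t(E)) = -5*(-1 + (3 - √(-1 - 4))) = -5*(-1 + (3 - √(-5))) = -5*(-1 + (3 - I*√5)) = -5*(2 - I*√5) = -10 + 5*I*√5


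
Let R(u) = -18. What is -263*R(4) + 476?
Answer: 5210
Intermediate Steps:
-263*R(4) + 476 = -263*(-18) + 476 = 4734 + 476 = 5210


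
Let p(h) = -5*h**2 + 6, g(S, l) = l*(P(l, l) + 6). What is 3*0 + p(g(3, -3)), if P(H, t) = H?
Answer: -399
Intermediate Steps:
g(S, l) = l*(6 + l) (g(S, l) = l*(l + 6) = l*(6 + l))
p(h) = 6 - 5*h**2
3*0 + p(g(3, -3)) = 3*0 + (6 - 5*9*(6 - 3)**2) = 0 + (6 - 5*(-3*3)**2) = 0 + (6 - 5*(-9)**2) = 0 + (6 - 5*81) = 0 + (6 - 405) = 0 - 399 = -399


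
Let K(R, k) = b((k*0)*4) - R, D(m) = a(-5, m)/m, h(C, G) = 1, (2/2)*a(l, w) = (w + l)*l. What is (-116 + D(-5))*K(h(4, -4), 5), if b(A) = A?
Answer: 126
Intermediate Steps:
a(l, w) = l*(l + w) (a(l, w) = (w + l)*l = (l + w)*l = l*(l + w))
D(m) = (25 - 5*m)/m (D(m) = (-5*(-5 + m))/m = (25 - 5*m)/m)
K(R, k) = -R (K(R, k) = (k*0)*4 - R = 0*4 - R = 0 - R = -R)
(-116 + D(-5))*K(h(4, -4), 5) = (-116 + (-5 + 25/(-5)))*(-1*1) = (-116 + (-5 + 25*(-1/5)))*(-1) = (-116 + (-5 - 5))*(-1) = (-116 - 10)*(-1) = -126*(-1) = 126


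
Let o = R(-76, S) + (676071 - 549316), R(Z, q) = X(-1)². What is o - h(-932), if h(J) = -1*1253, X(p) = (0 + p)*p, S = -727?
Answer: 128009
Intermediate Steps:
X(p) = p² (X(p) = p*p = p²)
h(J) = -1253
R(Z, q) = 1 (R(Z, q) = ((-1)²)² = 1² = 1)
o = 126756 (o = 1 + (676071 - 549316) = 1 + 126755 = 126756)
o - h(-932) = 126756 - 1*(-1253) = 126756 + 1253 = 128009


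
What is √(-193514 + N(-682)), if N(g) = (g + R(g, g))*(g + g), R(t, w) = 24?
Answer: 3*√78222 ≈ 839.05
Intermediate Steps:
N(g) = 2*g*(24 + g) (N(g) = (g + 24)*(g + g) = (24 + g)*(2*g) = 2*g*(24 + g))
√(-193514 + N(-682)) = √(-193514 + 2*(-682)*(24 - 682)) = √(-193514 + 2*(-682)*(-658)) = √(-193514 + 897512) = √703998 = 3*√78222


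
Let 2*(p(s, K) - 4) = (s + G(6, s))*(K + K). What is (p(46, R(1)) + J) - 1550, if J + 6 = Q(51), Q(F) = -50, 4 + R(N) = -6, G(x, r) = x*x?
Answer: -2422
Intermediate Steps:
G(x, r) = x**2
R(N) = -10 (R(N) = -4 - 6 = -10)
J = -56 (J = -6 - 50 = -56)
p(s, K) = 4 + K*(36 + s) (p(s, K) = 4 + ((s + 6**2)*(K + K))/2 = 4 + ((s + 36)*(2*K))/2 = 4 + ((36 + s)*(2*K))/2 = 4 + (2*K*(36 + s))/2 = 4 + K*(36 + s))
(p(46, R(1)) + J) - 1550 = ((4 + 36*(-10) - 10*46) - 56) - 1550 = ((4 - 360 - 460) - 56) - 1550 = (-816 - 56) - 1550 = -872 - 1550 = -2422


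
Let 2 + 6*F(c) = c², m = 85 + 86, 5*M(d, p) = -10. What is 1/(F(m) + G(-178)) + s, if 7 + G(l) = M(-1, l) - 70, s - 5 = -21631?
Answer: -622071884/28765 ≈ -21626.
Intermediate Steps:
s = -21626 (s = 5 - 21631 = -21626)
M(d, p) = -2 (M(d, p) = (⅕)*(-10) = -2)
G(l) = -79 (G(l) = -7 + (-2 - 70) = -7 - 72 = -79)
m = 171
F(c) = -⅓ + c²/6
1/(F(m) + G(-178)) + s = 1/((-⅓ + (⅙)*171²) - 79) - 21626 = 1/((-⅓ + (⅙)*29241) - 79) - 21626 = 1/((-⅓ + 9747/2) - 79) - 21626 = 1/(29239/6 - 79) - 21626 = 1/(28765/6) - 21626 = 6/28765 - 21626 = -622071884/28765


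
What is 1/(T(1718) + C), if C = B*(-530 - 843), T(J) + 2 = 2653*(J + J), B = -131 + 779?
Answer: 1/8226002 ≈ 1.2157e-7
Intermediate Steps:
B = 648
T(J) = -2 + 5306*J (T(J) = -2 + 2653*(J + J) = -2 + 2653*(2*J) = -2 + 5306*J)
C = -889704 (C = 648*(-530 - 843) = 648*(-1373) = -889704)
1/(T(1718) + C) = 1/((-2 + 5306*1718) - 889704) = 1/((-2 + 9115708) - 889704) = 1/(9115706 - 889704) = 1/8226002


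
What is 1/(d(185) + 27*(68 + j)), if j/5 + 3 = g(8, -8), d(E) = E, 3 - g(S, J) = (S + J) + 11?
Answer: 1/536 ≈ 0.0018657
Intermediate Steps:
g(S, J) = -8 - J - S (g(S, J) = 3 - ((S + J) + 11) = 3 - ((J + S) + 11) = 3 - (11 + J + S) = 3 + (-11 - J - S) = -8 - J - S)
j = -55 (j = -15 + 5*(-8 - 1*(-8) - 1*8) = -15 + 5*(-8 + 8 - 8) = -15 + 5*(-8) = -15 - 40 = -55)
1/(d(185) + 27*(68 + j)) = 1/(185 + 27*(68 - 55)) = 1/(185 + 27*13) = 1/(185 + 351) = 1/536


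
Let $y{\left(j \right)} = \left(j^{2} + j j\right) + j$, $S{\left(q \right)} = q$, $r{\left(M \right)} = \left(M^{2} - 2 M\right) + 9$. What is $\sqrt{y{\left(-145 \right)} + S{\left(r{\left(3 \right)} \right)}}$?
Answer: $\sqrt{41917} \approx 204.74$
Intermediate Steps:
$r{\left(M \right)} = 9 + M^{2} - 2 M$
$y{\left(j \right)} = j + 2 j^{2}$ ($y{\left(j \right)} = \left(j^{2} + j^{2}\right) + j = 2 j^{2} + j = j + 2 j^{2}$)
$\sqrt{y{\left(-145 \right)} + S{\left(r{\left(3 \right)} \right)}} = \sqrt{- 145 \left(1 + 2 \left(-145\right)\right) + \left(9 + 3^{2} - 6\right)} = \sqrt{- 145 \left(1 - 290\right) + \left(9 + 9 - 6\right)} = \sqrt{\left(-145\right) \left(-289\right) + 12} = \sqrt{41905 + 12} = \sqrt{41917}$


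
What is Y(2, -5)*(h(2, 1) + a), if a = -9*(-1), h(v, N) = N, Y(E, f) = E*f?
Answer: -100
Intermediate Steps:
a = 9
Y(2, -5)*(h(2, 1) + a) = (2*(-5))*(1 + 9) = -10*10 = -100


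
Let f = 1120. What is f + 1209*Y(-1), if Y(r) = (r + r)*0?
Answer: 1120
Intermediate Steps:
Y(r) = 0 (Y(r) = (2*r)*0 = 0)
f + 1209*Y(-1) = 1120 + 1209*0 = 1120 + 0 = 1120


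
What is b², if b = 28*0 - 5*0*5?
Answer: 0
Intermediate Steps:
b = 0 (b = 0 - 0*5 = 0 - 1*0 = 0 + 0 = 0)
b² = 0² = 0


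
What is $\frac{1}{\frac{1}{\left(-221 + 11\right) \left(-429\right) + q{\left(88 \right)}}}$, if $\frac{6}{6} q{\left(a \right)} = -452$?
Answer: $89638$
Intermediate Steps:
$q{\left(a \right)} = -452$
$\frac{1}{\frac{1}{\left(-221 + 11\right) \left(-429\right) + q{\left(88 \right)}}} = \frac{1}{\frac{1}{\left(-221 + 11\right) \left(-429\right) - 452}} = \frac{1}{\frac{1}{\left(-210\right) \left(-429\right) - 452}} = \frac{1}{\frac{1}{90090 - 452}} = \frac{1}{\frac{1}{89638}} = 89638$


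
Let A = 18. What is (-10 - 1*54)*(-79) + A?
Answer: 5074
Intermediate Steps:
(-10 - 1*54)*(-79) + A = (-10 - 1*54)*(-79) + 18 = (-10 - 54)*(-79) + 18 = -64*(-79) + 18 = 5056 + 18 = 5074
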